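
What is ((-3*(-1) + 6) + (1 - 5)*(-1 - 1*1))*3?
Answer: 51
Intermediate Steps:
((-3*(-1) + 6) + (1 - 5)*(-1 - 1*1))*3 = ((3 + 6) - 4*(-1 - 1))*3 = (9 - 4*(-2))*3 = (9 + 8)*3 = 17*3 = 51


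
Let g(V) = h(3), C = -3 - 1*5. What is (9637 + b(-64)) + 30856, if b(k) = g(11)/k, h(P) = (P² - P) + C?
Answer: 1295777/32 ≈ 40493.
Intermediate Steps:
C = -8 (C = -3 - 5 = -8)
h(P) = -8 + P² - P (h(P) = (P² - P) - 8 = -8 + P² - P)
g(V) = -2 (g(V) = -8 + 3² - 1*3 = -8 + 9 - 3 = -2)
b(k) = -2/k
(9637 + b(-64)) + 30856 = (9637 - 2/(-64)) + 30856 = (9637 - 2*(-1/64)) + 30856 = (9637 + 1/32) + 30856 = 308385/32 + 30856 = 1295777/32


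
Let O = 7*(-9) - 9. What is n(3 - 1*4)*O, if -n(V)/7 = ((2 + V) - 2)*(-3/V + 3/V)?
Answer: 0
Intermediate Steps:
O = -72 (O = -63 - 9 = -72)
n(V) = 0 (n(V) = -7*((2 + V) - 2)*(-3/V + 3/V) = -7*V*0 = -7*0 = 0)
n(3 - 1*4)*O = 0*(-72) = 0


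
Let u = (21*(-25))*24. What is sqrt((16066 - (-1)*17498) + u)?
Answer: 2*sqrt(5241) ≈ 144.79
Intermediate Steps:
u = -12600 (u = -525*24 = -12600)
sqrt((16066 - (-1)*17498) + u) = sqrt((16066 - (-1)*17498) - 12600) = sqrt((16066 - 1*(-17498)) - 12600) = sqrt((16066 + 17498) - 12600) = sqrt(33564 - 12600) = sqrt(20964) = 2*sqrt(5241)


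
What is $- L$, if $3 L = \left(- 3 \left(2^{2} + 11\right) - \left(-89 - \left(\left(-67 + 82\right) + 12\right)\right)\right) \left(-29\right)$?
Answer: $\frac{2059}{3} \approx 686.33$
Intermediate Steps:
$L = - \frac{2059}{3}$ ($L = \frac{\left(- 3 \left(2^{2} + 11\right) - \left(-89 - \left(\left(-67 + 82\right) + 12\right)\right)\right) \left(-29\right)}{3} = \frac{\left(- 3 \left(4 + 11\right) - \left(-89 - \left(15 + 12\right)\right)\right) \left(-29\right)}{3} = \frac{\left(\left(-3\right) 15 - \left(-89 - 27\right)\right) \left(-29\right)}{3} = \frac{\left(-45 - \left(-89 - 27\right)\right) \left(-29\right)}{3} = \frac{\left(-45 - -116\right) \left(-29\right)}{3} = \frac{\left(-45 + 116\right) \left(-29\right)}{3} = \frac{71 \left(-29\right)}{3} = \frac{1}{3} \left(-2059\right) = - \frac{2059}{3} \approx -686.33$)
$- L = \left(-1\right) \left(- \frac{2059}{3}\right) = \frac{2059}{3}$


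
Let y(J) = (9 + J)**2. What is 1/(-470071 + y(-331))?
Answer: -1/366387 ≈ -2.7294e-6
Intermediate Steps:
1/(-470071 + y(-331)) = 1/(-470071 + (9 - 331)**2) = 1/(-470071 + (-322)**2) = 1/(-470071 + 103684) = 1/(-366387) = -1/366387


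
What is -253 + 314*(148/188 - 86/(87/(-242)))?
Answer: 307119745/4089 ≈ 75109.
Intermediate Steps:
-253 + 314*(148/188 - 86/(87/(-242))) = -253 + 314*(148*(1/188) - 86/(87*(-1/242))) = -253 + 314*(37/47 - 86/(-87/242)) = -253 + 314*(37/47 - 86*(-242/87)) = -253 + 314*(37/47 + 20812/87) = -253 + 314*(981383/4089) = -253 + 308154262/4089 = 307119745/4089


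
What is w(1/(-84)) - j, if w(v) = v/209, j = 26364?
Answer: -462846385/17556 ≈ -26364.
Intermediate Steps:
w(v) = v/209 (w(v) = v*(1/209) = v/209)
w(1/(-84)) - j = (1/209)/(-84) - 1*26364 = (1/209)*(-1/84) - 26364 = -1/17556 - 26364 = -462846385/17556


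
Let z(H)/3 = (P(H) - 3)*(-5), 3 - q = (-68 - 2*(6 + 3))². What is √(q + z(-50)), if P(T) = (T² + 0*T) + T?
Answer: I*√44098 ≈ 210.0*I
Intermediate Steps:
P(T) = T + T² (P(T) = (T² + 0) + T = T² + T = T + T²)
q = -7393 (q = 3 - (-68 - 2*(6 + 3))² = 3 - (-68 - 2*9)² = 3 - (-68 - 18)² = 3 - 1*(-86)² = 3 - 1*7396 = 3 - 7396 = -7393)
z(H) = 45 - 15*H*(1 + H) (z(H) = 3*((H*(1 + H) - 3)*(-5)) = 3*((-3 + H*(1 + H))*(-5)) = 3*(15 - 5*H*(1 + H)) = 45 - 15*H*(1 + H))
√(q + z(-50)) = √(-7393 + (45 - 15*(-50)*(1 - 50))) = √(-7393 + (45 - 15*(-50)*(-49))) = √(-7393 + (45 - 36750)) = √(-7393 - 36705) = √(-44098) = I*√44098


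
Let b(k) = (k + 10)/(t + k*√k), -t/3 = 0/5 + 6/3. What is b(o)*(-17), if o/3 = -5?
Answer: -170/1137 + 425*I*√15/1137 ≈ -0.14952 + 1.4477*I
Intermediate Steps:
t = -6 (t = -3*(0/5 + 6/3) = -3*(0*(⅕) + 6*(⅓)) = -3*(0 + 2) = -3*2 = -6)
o = -15 (o = 3*(-5) = -15)
b(k) = (10 + k)/(-6 + k^(3/2)) (b(k) = (k + 10)/(-6 + k*√k) = (10 + k)/(-6 + k^(3/2)))
b(o)*(-17) = ((10 - 15)/(-6 + (-15)^(3/2)))*(-17) = (-5/(-6 - 15*I*√15))*(-17) = -5/(-6 - 15*I*√15)*(-17) = 85/(-6 - 15*I*√15)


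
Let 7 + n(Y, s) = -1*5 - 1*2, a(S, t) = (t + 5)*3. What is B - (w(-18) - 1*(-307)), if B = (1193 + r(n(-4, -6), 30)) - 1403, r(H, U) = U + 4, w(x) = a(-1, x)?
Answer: -444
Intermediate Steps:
a(S, t) = 15 + 3*t (a(S, t) = (5 + t)*3 = 15 + 3*t)
w(x) = 15 + 3*x
n(Y, s) = -14 (n(Y, s) = -7 + (-1*5 - 1*2) = -7 + (-5 - 2) = -7 - 7 = -14)
r(H, U) = 4 + U
B = -176 (B = (1193 + (4 + 30)) - 1403 = (1193 + 34) - 1403 = 1227 - 1403 = -176)
B - (w(-18) - 1*(-307)) = -176 - ((15 + 3*(-18)) - 1*(-307)) = -176 - ((15 - 54) + 307) = -176 - (-39 + 307) = -176 - 1*268 = -176 - 268 = -444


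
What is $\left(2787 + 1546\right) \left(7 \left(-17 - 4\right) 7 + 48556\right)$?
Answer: $205934491$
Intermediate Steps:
$\left(2787 + 1546\right) \left(7 \left(-17 - 4\right) 7 + 48556\right) = 4333 \left(7 \left(-17 - 4\right) 7 + 48556\right) = 4333 \left(7 \left(-21\right) 7 + 48556\right) = 4333 \left(\left(-147\right) 7 + 48556\right) = 4333 \left(-1029 + 48556\right) = 4333 \cdot 47527 = 205934491$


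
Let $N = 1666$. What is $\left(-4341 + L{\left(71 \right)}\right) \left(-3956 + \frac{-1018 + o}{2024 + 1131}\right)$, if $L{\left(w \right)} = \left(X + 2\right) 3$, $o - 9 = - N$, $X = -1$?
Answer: $\frac{10830992598}{631} \approx 1.7165 \cdot 10^{7}$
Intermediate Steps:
$o = -1657$ ($o = 9 - 1666 = -1657$)
$L{\left(w \right)} = 3$ ($L{\left(w \right)} = \left(-1 + 2\right) 3 = 1 \cdot 3 = 3$)
$\left(-4341 + L{\left(71 \right)}\right) \left(-3956 + \frac{-1018 + o}{2024 + 1131}\right) = \left(-4341 + 3\right) \left(-3956 + \frac{-1018 - 1657}{2024 + 1131}\right) = - 4338 \left(-3956 - \frac{2675}{3155}\right) = - 4338 \left(-3956 - \frac{535}{631}\right) = \left(-4338\right) \left(- \frac{2496771}{631}\right) = \frac{10830992598}{631}$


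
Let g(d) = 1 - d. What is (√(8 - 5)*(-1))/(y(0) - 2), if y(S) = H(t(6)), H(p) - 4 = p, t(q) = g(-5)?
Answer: -√3/8 ≈ -0.21651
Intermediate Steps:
t(q) = 6 (t(q) = 1 - 1*(-5) = 1 + 5 = 6)
H(p) = 4 + p
y(S) = 10 (y(S) = 4 + 6 = 10)
(√(8 - 5)*(-1))/(y(0) - 2) = (√(8 - 5)*(-1))/(10 - 2) = (√3*(-1))/8 = -√3*(⅛) = -√3/8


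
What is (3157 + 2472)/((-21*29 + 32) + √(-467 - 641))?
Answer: -3247933/334037 - 11258*I*√277/334037 ≈ -9.7233 - 0.56093*I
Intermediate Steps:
(3157 + 2472)/((-21*29 + 32) + √(-467 - 641)) = 5629/((-609 + 32) + √(-1108)) = 5629/(-577 + 2*I*√277)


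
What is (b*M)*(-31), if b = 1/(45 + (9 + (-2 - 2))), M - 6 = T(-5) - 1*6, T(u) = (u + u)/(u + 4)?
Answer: -31/5 ≈ -6.2000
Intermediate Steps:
T(u) = 2*u/(4 + u) (T(u) = (2*u)/(4 + u) = 2*u/(4 + u))
M = 10 (M = 6 + (2*(-5)/(4 - 5) - 1*6) = 6 + (2*(-5)/(-1) - 6) = 6 + (2*(-5)*(-1) - 6) = 6 + (10 - 6) = 6 + 4 = 10)
b = 1/50 (b = 1/(45 + (9 - 4)) = 1/(45 + 5) = 1/50 ≈ 0.020000)
(b*M)*(-31) = ((1/50)*10)*(-31) = (1/5)*(-31) = -31/5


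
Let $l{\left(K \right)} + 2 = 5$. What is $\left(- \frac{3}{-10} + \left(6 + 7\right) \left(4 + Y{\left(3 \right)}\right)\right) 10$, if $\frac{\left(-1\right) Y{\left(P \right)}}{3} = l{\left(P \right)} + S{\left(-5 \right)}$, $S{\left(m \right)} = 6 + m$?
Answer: $-1037$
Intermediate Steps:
$l{\left(K \right)} = 3$ ($l{\left(K \right)} = -2 + 5 = 3$)
$Y{\left(P \right)} = -12$ ($Y{\left(P \right)} = - 3 \left(3 + \left(6 - 5\right)\right) = - 3 \left(3 + 1\right) = \left(-3\right) 4 = -12$)
$\left(- \frac{3}{-10} + \left(6 + 7\right) \left(4 + Y{\left(3 \right)}\right)\right) 10 = \left(- \frac{3}{-10} + \left(6 + 7\right) \left(4 - 12\right)\right) 10 = \left(\left(-3\right) \left(- \frac{1}{10}\right) + 13 \left(-8\right)\right) 10 = \left(\frac{3}{10} - 104\right) 10 = \left(- \frac{1037}{10}\right) 10 = -1037$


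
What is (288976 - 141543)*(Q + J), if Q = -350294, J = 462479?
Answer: 16539771105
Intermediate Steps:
(288976 - 141543)*(Q + J) = (288976 - 141543)*(-350294 + 462479) = 147433*112185 = 16539771105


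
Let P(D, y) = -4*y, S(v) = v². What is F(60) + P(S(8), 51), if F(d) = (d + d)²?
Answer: 14196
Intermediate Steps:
F(d) = 4*d² (F(d) = (2*d)² = 4*d²)
F(60) + P(S(8), 51) = 4*60² - 4*51 = 4*3600 - 204 = 14400 - 204 = 14196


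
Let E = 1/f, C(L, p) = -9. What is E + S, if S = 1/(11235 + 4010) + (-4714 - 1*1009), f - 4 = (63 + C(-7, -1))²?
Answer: -50952323207/8903080 ≈ -5723.0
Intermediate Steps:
f = 2920 (f = 4 + (63 - 9)² = 4 + 54² = 4 + 2916 = 2920)
E = 1/2920 ≈ 0.00034247
S = -87247134/15245 (S = 1/15245 + (-4714 - 1009) = 1/15245 - 5723 = -87247134/15245 ≈ -5723.0)
E + S = 1/2920 - 87247134/15245 = -50952323207/8903080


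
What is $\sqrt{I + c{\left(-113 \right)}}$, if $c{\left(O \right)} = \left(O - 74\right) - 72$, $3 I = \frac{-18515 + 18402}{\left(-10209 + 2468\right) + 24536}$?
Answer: $\frac{2 i \sqrt{164378895945}}{50385} \approx 16.094 i$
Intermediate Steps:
$I = - \frac{113}{50385}$ ($I = \frac{\left(-18515 + 18402\right) \frac{1}{\left(-10209 + 2468\right) + 24536}}{3} = \frac{\left(-113\right) \frac{1}{-7741 + 24536}}{3} = \frac{\left(-113\right) \frac{1}{16795}}{3} = \frac{1}{3} \left(- \frac{113}{16795}\right) = - \frac{113}{50385} \approx -0.0022427$)
$c{\left(O \right)} = -146 + O$ ($c{\left(O \right)} = \left(-74 + O\right) - 72 = -146 + O$)
$\sqrt{I + c{\left(-113 \right)}} = \sqrt{- \frac{113}{50385} - 259} = \sqrt{- \frac{13049828}{50385}} = \frac{2 i \sqrt{164378895945}}{50385}$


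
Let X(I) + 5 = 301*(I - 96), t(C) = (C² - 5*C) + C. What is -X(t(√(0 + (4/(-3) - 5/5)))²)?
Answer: 346496/9 - 16856*I*√21/9 ≈ 38500.0 - 8582.7*I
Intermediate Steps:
t(C) = C² - 4*C
X(I) = -28901 + 301*I (X(I) = -5 + 301*(I - 96) = -5 + 301*(-96 + I) = -5 + (-28896 + 301*I) = -28901 + 301*I)
-X(t(√(0 + (4/(-3) - 5/5)))²) = -(-28901 + 301*(√(0 + (4/(-3) - 5/5))*(-4 + √(0 + (4/(-3) - 5/5))))²) = -(-28901 + 301*(√(0 + (4*(-⅓) - 5*⅕))*(-4 + √(0 + (4*(-⅓) - 5*⅕))))²) = -(-28901 + 301*(√(0 + (-4/3 - 1))*(-4 + √(0 + (-4/3 - 1))))²) = -(-28901 + 301*(√(0 - 7/3)*(-4 + √(0 - 7/3)))²) = -(-28901 + 301*(√(-7/3)*(-4 + √(-7/3)))²) = -(-28901 + 301*((I*√21/3)*(-4 + I*√21/3))²) = -(-28901 + 301*(I*√21*(-4 + I*√21/3)/3)²) = -(-28901 + 301*(-7*(-4 + I*√21/3)²/3)) = -(-28901 - 2107*(-4 + I*√21/3)²/3) = 28901 + 2107*(-4 + I*√21/3)²/3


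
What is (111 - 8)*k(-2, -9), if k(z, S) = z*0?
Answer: 0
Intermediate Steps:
k(z, S) = 0
(111 - 8)*k(-2, -9) = (111 - 8)*0 = 103*0 = 0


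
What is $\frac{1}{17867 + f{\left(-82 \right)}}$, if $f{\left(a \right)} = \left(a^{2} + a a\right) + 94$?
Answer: $\frac{1}{31409} \approx 3.1838 \cdot 10^{-5}$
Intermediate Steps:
$f{\left(a \right)} = 94 + 2 a^{2}$ ($f{\left(a \right)} = \left(a^{2} + a^{2}\right) + 94 = 2 a^{2} + 94 = 94 + 2 a^{2}$)
$\frac{1}{17867 + f{\left(-82 \right)}} = \frac{1}{17867 + \left(94 + 2 \left(-82\right)^{2}\right)} = \frac{1}{17867 + \left(94 + 2 \cdot 6724\right)} = \frac{1}{17867 + \left(94 + 13448\right)} = \frac{1}{17867 + 13542} = \frac{1}{31409}$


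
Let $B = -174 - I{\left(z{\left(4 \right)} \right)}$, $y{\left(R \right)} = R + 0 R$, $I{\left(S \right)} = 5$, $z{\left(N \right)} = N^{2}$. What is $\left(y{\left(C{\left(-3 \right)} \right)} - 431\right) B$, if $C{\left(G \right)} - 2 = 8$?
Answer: $75359$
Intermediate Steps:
$C{\left(G \right)} = 10$ ($C{\left(G \right)} = 2 + 8 = 10$)
$y{\left(R \right)} = R$ ($y{\left(R \right)} = R + 0 = R$)
$B = -179$ ($B = -174 - 5 = -179$)
$\left(y{\left(C{\left(-3 \right)} \right)} - 431\right) B = \left(10 - 431\right) \left(-179\right) = \left(-421\right) \left(-179\right) = 75359$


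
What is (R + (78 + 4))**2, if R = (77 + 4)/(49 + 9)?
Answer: 23396569/3364 ≈ 6955.0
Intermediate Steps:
R = 81/58 ≈ 1.3966
(R + (78 + 4))**2 = (81/58 + (78 + 4))**2 = (81/58 + 82)**2 = (4837/58)**2 = 23396569/3364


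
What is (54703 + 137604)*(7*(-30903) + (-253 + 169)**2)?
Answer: -40243124355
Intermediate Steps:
(54703 + 137604)*(7*(-30903) + (-253 + 169)**2) = 192307*(-216321 + (-84)**2) = 192307*(-216321 + 7056) = 192307*(-209265) = -40243124355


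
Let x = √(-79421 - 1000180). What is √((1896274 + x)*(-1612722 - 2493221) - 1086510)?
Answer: √(-7785994042892 - 4105943*I*√1079601) ≈ 765.0 - 2.7903e+6*I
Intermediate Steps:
x = I*√1079601 (x = √(-1079601) = I*√1079601 ≈ 1039.0*I)
√((1896274 + x)*(-1612722 - 2493221) - 1086510) = √((1896274 + I*√1079601)*(-1612722 - 2493221) - 1086510) = √((1896274 + I*√1079601)*(-4105943) - 1086510) = √((-7785992956382 - 4105943*I*√1079601) - 1086510) = √(-7785994042892 - 4105943*I*√1079601)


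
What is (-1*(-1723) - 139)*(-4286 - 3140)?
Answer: -11762784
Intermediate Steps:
(-1*(-1723) - 139)*(-4286 - 3140) = (1723 - 139)*(-7426) = 1584*(-7426) = -11762784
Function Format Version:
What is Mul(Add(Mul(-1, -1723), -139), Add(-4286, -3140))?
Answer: -11762784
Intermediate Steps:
Mul(Add(Mul(-1, -1723), -139), Add(-4286, -3140)) = Mul(Add(1723, -139), -7426) = Mul(1584, -7426) = -11762784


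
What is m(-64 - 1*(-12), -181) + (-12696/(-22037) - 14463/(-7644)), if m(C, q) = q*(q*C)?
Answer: -95655899396087/56150276 ≈ -1.7036e+6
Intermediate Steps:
m(C, q) = C*q**2 (m(C, q) = q*(C*q) = C*q**2)
m(-64 - 1*(-12), -181) + (-12696/(-22037) - 14463/(-7644)) = (-64 - 1*(-12))*(-181)**2 + (-12696/(-22037) - 14463/(-7644)) = (-64 + 12)*32761 + (-12696*(-1/22037) - 14463*(-1/7644)) = -52*32761 + (12696/22037 + 4821/2548) = -1703572 + 138589785/56150276 = -95655899396087/56150276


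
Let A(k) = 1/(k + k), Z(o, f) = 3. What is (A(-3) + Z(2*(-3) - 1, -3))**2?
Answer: 289/36 ≈ 8.0278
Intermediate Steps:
A(k) = 1/(2*k)
(A(-3) + Z(2*(-3) - 1, -3))**2 = ((1/2)/(-3) + 3)**2 = ((1/2)*(-1/3) + 3)**2 = (-1/6 + 3)**2 = (17/6)**2 = 289/36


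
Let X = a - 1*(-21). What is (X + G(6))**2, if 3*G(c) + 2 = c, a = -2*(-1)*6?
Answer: 10609/9 ≈ 1178.8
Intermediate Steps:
a = 12 (a = 2*6 = 12)
G(c) = -2/3 + c/3
X = 33 (X = 12 - 1*(-21) = 12 + 21 = 33)
(X + G(6))**2 = (33 + (-2/3 + (1/3)*6))**2 = (33 + (-2/3 + 2))**2 = (33 + 4/3)**2 = (103/3)**2 = 10609/9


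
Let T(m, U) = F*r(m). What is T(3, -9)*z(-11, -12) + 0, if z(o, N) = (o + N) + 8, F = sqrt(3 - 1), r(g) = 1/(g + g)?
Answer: -5*sqrt(2)/2 ≈ -3.5355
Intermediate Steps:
r(g) = 1/(2*g)
F = sqrt(2) ≈ 1.4142
z(o, N) = 8 + N + o (z(o, N) = (N + o) + 8 = 8 + N + o)
T(m, U) = sqrt(2)/(2*m) (T(m, U) = sqrt(2)*(1/(2*m)) = sqrt(2)/(2*m))
T(3, -9)*z(-11, -12) + 0 = ((1/2)*sqrt(2)/3)*(8 - 12 - 11) + 0 = ((1/2)*sqrt(2)*(1/3))*(-15) + 0 = (sqrt(2)/6)*(-15) + 0 = -5*sqrt(2)/2 + 0 = -5*sqrt(2)/2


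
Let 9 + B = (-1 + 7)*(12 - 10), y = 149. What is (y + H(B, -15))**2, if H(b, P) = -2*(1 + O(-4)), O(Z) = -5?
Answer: 24649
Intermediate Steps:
B = 3 (B = -9 + (-1 + 7)*(12 - 10) = -9 + 6*2 = -9 + 12 = 3)
H(b, P) = 8 (H(b, P) = -2*(1 - 5) = -2*(-4) = 8)
(y + H(B, -15))**2 = (149 + 8)**2 = 157**2 = 24649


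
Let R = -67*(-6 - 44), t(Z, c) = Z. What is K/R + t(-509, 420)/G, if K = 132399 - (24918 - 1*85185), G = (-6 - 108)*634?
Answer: 6963416483/121062300 ≈ 57.519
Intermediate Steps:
R = 3350 (R = -67*(-50) = 3350)
G = -72276 (G = -114*634 = -72276)
K = 192666 (K = 132399 - (24918 - 85185) = 132399 - 1*(-60267) = 132399 + 60267 = 192666)
K/R + t(-509, 420)/G = 192666/3350 - 509/(-72276) = 192666*(1/3350) - 509*(-1/72276) = 96333/1675 + 509/72276 = 6963416483/121062300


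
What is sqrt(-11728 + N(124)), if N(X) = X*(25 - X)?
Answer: 2*I*sqrt(6001) ≈ 154.93*I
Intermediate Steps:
sqrt(-11728 + N(124)) = sqrt(-11728 + 124*(25 - 1*124)) = sqrt(-11728 + 124*(25 - 124)) = sqrt(-11728 + 124*(-99)) = sqrt(-11728 - 12276) = sqrt(-24004) = 2*I*sqrt(6001)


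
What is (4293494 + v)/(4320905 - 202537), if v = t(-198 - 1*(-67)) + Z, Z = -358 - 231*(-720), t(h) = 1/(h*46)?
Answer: 26872681855/24817285568 ≈ 1.0828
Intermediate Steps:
t(h) = 1/(46*h)
Z = 165962 (Z = -358 + 166320 = 165962)
v = 1000087011/6026 (v = 1/(46*(-198 - 1*(-67))) + 165962 = 1/(46*(-198 + 67)) + 165962 = (1/46)/(-131) + 165962 = (1/46)*(-1/131) + 165962 = -1/6026 + 165962 = 1000087011/6026 ≈ 1.6596e+5)
(4293494 + v)/(4320905 - 202537) = (4293494 + 1000087011/6026)/(4320905 - 202537) = (26872681855/6026)/4118368 = (26872681855/6026)*(1/4118368) = 26872681855/24817285568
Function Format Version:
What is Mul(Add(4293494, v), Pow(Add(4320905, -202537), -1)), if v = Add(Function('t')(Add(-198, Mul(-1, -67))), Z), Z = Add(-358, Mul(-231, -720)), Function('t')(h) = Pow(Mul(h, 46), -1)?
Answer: Rational(26872681855, 24817285568) ≈ 1.0828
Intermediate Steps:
Function('t')(h) = Mul(Rational(1, 46), Pow(h, -1)) (Function('t')(h) = Pow(Mul(46, h), -1) = Mul(Rational(1, 46), Pow(h, -1)))
Z = 165962 (Z = Add(-358, 166320) = 165962)
v = Rational(1000087011, 6026) (v = Add(Mul(Rational(1, 46), Pow(Add(-198, Mul(-1, -67)), -1)), 165962) = Add(Mul(Rational(1, 46), Pow(Add(-198, 67), -1)), 165962) = Add(Mul(Rational(1, 46), Pow(-131, -1)), 165962) = Add(Mul(Rational(1, 46), Rational(-1, 131)), 165962) = Add(Rational(-1, 6026), 165962) = Rational(1000087011, 6026) ≈ 1.6596e+5)
Mul(Add(4293494, v), Pow(Add(4320905, -202537), -1)) = Mul(Add(4293494, Rational(1000087011, 6026)), Pow(Add(4320905, -202537), -1)) = Mul(Rational(26872681855, 6026), Pow(4118368, -1)) = Mul(Rational(26872681855, 6026), Rational(1, 4118368)) = Rational(26872681855, 24817285568)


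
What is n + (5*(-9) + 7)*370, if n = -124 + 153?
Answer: -14031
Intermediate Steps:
n = 29
n + (5*(-9) + 7)*370 = 29 + (5*(-9) + 7)*370 = 29 + (-45 + 7)*370 = 29 - 38*370 = 29 - 14060 = -14031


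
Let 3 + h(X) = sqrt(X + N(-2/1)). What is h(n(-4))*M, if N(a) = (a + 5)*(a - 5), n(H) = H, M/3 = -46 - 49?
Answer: 855 - 1425*I ≈ 855.0 - 1425.0*I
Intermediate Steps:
M = -285 (M = 3*(-46 - 49) = 3*(-95) = -285)
N(a) = (-5 + a)*(5 + a) (N(a) = (5 + a)*(-5 + a) = (-5 + a)*(5 + a))
h(X) = -3 + sqrt(-21 + X) (h(X) = -3 + sqrt(X + (-25 + (-2/1)**2)) = -3 + sqrt(X + (-25 + (-2*1)**2)) = -3 + sqrt(X + (-25 + (-2)**2)) = -3 + sqrt(X + (-25 + 4)) = -3 + sqrt(X - 21) = -3 + sqrt(-21 + X))
h(n(-4))*M = (-3 + sqrt(-21 - 4))*(-285) = (-3 + sqrt(-25))*(-285) = (-3 + 5*I)*(-285) = 855 - 1425*I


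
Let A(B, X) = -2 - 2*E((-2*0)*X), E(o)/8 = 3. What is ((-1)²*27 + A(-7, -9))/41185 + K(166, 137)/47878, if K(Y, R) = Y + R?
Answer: 11377861/1971855430 ≈ 0.0057701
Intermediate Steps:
E(o) = 24 (E(o) = 8*3 = 24)
A(B, X) = -50 (A(B, X) = -2 - 2*24 = -2 - 48 = -50)
K(Y, R) = R + Y
((-1)²*27 + A(-7, -9))/41185 + K(166, 137)/47878 = ((-1)²*27 - 50)/41185 + (137 + 166)/47878 = (1*27 - 50)*(1/41185) + 303*(1/47878) = (27 - 50)*(1/41185) + 303/47878 = -23*1/41185 + 303/47878 = -23/41185 + 303/47878 = 11377861/1971855430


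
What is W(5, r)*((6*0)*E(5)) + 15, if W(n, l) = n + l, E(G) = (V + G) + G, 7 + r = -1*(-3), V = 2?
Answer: 15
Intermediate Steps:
r = -4 (r = -7 - 1*(-3) = -7 + 3 = -4)
E(G) = 2 + 2*G (E(G) = (2 + G) + G = 2 + 2*G)
W(n, l) = l + n
W(5, r)*((6*0)*E(5)) + 15 = (-4 + 5)*((6*0)*(2 + 2*5)) + 15 = 1*(0*(2 + 10)) + 15 = 1*(0*12) + 15 = 1*0 + 15 = 0 + 15 = 15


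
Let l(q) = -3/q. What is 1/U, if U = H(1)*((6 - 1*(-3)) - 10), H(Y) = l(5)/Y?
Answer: 5/3 ≈ 1.6667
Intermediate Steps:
H(Y) = -3/(5*Y) (H(Y) = (-3/5)/Y = (-3*⅕)/Y = -3/(5*Y))
U = ⅗ (U = (-⅗/1)*((6 - 1*(-3)) - 10) = (-⅗*1)*((6 + 3) - 10) = -3*(9 - 10)/5 = -⅗*(-1) = ⅗ ≈ 0.60000)
1/U = 1/(⅗) = 5/3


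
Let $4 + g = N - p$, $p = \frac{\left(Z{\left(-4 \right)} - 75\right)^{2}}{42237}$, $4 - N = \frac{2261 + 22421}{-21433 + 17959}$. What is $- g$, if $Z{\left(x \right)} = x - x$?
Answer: $- \frac{56830688}{8151741} \approx -6.9716$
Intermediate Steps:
$Z{\left(x \right)} = 0$
$N = \frac{19289}{1737}$ ($N = 4 - \frac{2261 + 22421}{-21433 + 17959} = 4 - \frac{24682}{-3474} = 4 - 24682 \left(- \frac{1}{3474}\right) = 4 - - \frac{12341}{1737} = 4 + \frac{12341}{1737} = \frac{19289}{1737} \approx 11.105$)
$p = \frac{625}{4693}$ ($p = \frac{\left(0 - 75\right)^{2}}{42237} = \left(-75\right)^{2} \cdot \frac{1}{42237} = 5625 \cdot \frac{1}{42237} = \frac{625}{4693} \approx 0.13318$)
$g = \frac{56830688}{8151741}$ ($g = -4 + \left(\frac{19289}{1737} - \frac{625}{4693}\right) = -4 + \frac{89437652}{8151741} = \frac{56830688}{8151741} \approx 6.9716$)
$- g = \left(-1\right) \frac{56830688}{8151741} = - \frac{56830688}{8151741}$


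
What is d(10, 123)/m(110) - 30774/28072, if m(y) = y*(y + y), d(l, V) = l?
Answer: -38453/35090 ≈ -1.0958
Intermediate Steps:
m(y) = 2*y² (m(y) = y*(2*y) = 2*y²)
d(10, 123)/m(110) - 30774/28072 = 10/((2*110²)) - 30774/28072 = 10/((2*12100)) - 30774*1/28072 = 10/24200 - 15387/14036 = 10*(1/24200) - 15387/14036 = 1/2420 - 15387/14036 = -38453/35090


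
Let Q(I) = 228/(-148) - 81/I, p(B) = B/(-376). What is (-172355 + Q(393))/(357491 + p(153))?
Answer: -314115344776/651516596161 ≈ -0.48213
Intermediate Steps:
p(B) = -B/376 (p(B) = B*(-1/376) = -B/376)
Q(I) = -57/37 - 81/I (Q(I) = 228*(-1/148) - 81/I = -57/37 - 81/I)
(-172355 + Q(393))/(357491 + p(153)) = (-172355 + (-57/37 - 81/393))/(357491 - 1/376*153) = (-172355 + (-57/37 - 81*1/393))/(357491 - 153/376) = (-172355 + (-57/37 - 27/131))/(134416463/376) = (-172355 - 8466/4847)*(376/134416463) = -835413151/4847*376/134416463 = -314115344776/651516596161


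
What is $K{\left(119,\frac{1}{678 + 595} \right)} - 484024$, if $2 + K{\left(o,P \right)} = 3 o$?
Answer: $-483669$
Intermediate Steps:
$K{\left(o,P \right)} = -2 + 3 o$
$K{\left(119,\frac{1}{678 + 595} \right)} - 484024 = \left(-2 + 3 \cdot 119\right) - 484024 = \left(-2 + 357\right) - 484024 = 355 - 484024 = -483669$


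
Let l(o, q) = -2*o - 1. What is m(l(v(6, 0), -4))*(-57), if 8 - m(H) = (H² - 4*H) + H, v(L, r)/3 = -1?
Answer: 114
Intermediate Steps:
v(L, r) = -3 (v(L, r) = 3*(-1) = -3)
l(o, q) = -1 - 2*o
m(H) = 8 - H² + 3*H (m(H) = 8 - ((H² - 4*H) + H) = 8 - (H² - 3*H) = 8 + (-H² + 3*H) = 8 - H² + 3*H)
m(l(v(6, 0), -4))*(-57) = (8 - (-1 - 2*(-3))² + 3*(-1 - 2*(-3)))*(-57) = (8 - (-1 + 6)² + 3*(-1 + 6))*(-57) = (8 - 1*5² + 3*5)*(-57) = (8 - 1*25 + 15)*(-57) = (8 - 25 + 15)*(-57) = -2*(-57) = 114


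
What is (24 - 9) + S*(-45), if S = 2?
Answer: -75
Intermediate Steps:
(24 - 9) + S*(-45) = (24 - 9) + 2*(-45) = 15 - 90 = -75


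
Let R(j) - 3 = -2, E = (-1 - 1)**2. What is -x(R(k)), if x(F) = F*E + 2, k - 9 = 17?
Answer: -6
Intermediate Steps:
k = 26 (k = 9 + 17 = 26)
E = 4 (E = (-2)**2 = 4)
R(j) = 1 (R(j) = 3 - 2 = 1)
x(F) = 2 + 4*F (x(F) = F*4 + 2 = 4*F + 2 = 2 + 4*F)
-x(R(k)) = -(2 + 4*1) = -(2 + 4) = -1*6 = -6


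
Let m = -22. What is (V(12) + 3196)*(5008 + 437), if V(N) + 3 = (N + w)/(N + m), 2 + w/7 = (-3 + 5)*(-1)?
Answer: 17394597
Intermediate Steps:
w = -28 (w = -14 + 7*((-3 + 5)*(-1)) = -14 + 7*(2*(-1)) = -14 + 7*(-2) = -14 - 14 = -28)
V(N) = -3 + (-28 + N)/(-22 + N) (V(N) = -3 + (N - 28)/(N - 22) = -3 + (-28 + N)/(-22 + N))
(V(12) + 3196)*(5008 + 437) = (2*(19 - 1*12)/(-22 + 12) + 3196)*(5008 + 437) = (2*(19 - 12)/(-10) + 3196)*5445 = (2*(-⅒)*7 + 3196)*5445 = (-7/5 + 3196)*5445 = (15973/5)*5445 = 17394597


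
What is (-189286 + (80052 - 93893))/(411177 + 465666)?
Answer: -67709/292281 ≈ -0.23166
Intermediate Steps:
(-189286 + (80052 - 93893))/(411177 + 465666) = (-189286 - 13841)/876843 = -203127*1/876843 = -67709/292281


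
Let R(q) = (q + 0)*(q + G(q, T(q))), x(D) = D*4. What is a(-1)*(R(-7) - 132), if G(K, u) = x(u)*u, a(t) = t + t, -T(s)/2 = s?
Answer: 11142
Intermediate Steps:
T(s) = -2*s
x(D) = 4*D
a(t) = 2*t
G(K, u) = 4*u² (G(K, u) = (4*u)*u = 4*u²)
R(q) = q*(q + 16*q²) (R(q) = (q + 0)*(q + 4*(-2*q)²) = q*(q + 4*(4*q²)) = q*(q + 16*q²))
a(-1)*(R(-7) - 132) = (2*(-1))*((-7)²*(1 + 16*(-7)) - 132) = -2*(49*(1 - 112) - 132) = -2*(49*(-111) - 132) = -2*(-5439 - 132) = -2*(-5571) = 11142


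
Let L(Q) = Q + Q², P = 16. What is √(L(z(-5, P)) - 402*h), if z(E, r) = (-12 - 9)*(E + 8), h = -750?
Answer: 57*√94 ≈ 552.64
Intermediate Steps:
z(E, r) = -168 - 21*E (z(E, r) = -21*(8 + E) = -168 - 21*E)
√(L(z(-5, P)) - 402*h) = √((-168 - 21*(-5))*(1 + (-168 - 21*(-5))) - 402*(-750)) = √((-168 + 105)*(1 + (-168 + 105)) + 301500) = √(-63*(1 - 63) + 301500) = √(-63*(-62) + 301500) = √(3906 + 301500) = √305406 = 57*√94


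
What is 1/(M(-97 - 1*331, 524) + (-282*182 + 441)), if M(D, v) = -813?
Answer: -1/51696 ≈ -1.9344e-5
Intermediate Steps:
1/(M(-97 - 1*331, 524) + (-282*182 + 441)) = 1/(-813 + (-282*182 + 441)) = 1/(-813 + (-51324 + 441)) = 1/(-813 - 50883) = 1/(-51696) = -1/51696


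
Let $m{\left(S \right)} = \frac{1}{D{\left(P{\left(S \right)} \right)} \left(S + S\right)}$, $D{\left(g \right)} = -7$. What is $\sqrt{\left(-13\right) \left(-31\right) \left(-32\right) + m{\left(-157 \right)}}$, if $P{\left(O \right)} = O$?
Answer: $\frac{23 i \sqrt{117775434}}{2198} \approx 113.56 i$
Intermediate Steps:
$m{\left(S \right)} = - \frac{1}{14 S}$ ($m{\left(S \right)} = \frac{1}{\left(-7\right) \left(S + S\right)} = \frac{1}{\left(-7\right) 2 S} = \frac{1}{\left(-14\right) S} = - \frac{1}{14 S}$)
$\sqrt{\left(-13\right) \left(-31\right) \left(-32\right) + m{\left(-157 \right)}} = \sqrt{\left(-13\right) \left(-31\right) \left(-32\right) - \frac{1}{14 \left(-157\right)}} = \sqrt{403 \left(-32\right) - - \frac{1}{2198}} = \sqrt{-12896 + \frac{1}{2198}} = \sqrt{- \frac{28345407}{2198}} = \frac{23 i \sqrt{117775434}}{2198}$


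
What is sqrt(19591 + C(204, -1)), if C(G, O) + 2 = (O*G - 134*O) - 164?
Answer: 7*sqrt(395) ≈ 139.12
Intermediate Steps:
C(G, O) = -166 - 134*O + G*O (C(G, O) = -2 + ((O*G - 134*O) - 164) = -2 + ((G*O - 134*O) - 164) = -2 + ((-134*O + G*O) - 164) = -2 + (-164 - 134*O + G*O) = -166 - 134*O + G*O)
sqrt(19591 + C(204, -1)) = sqrt(19591 + (-166 - 134*(-1) + 204*(-1))) = sqrt(19591 + (-166 + 134 - 204)) = sqrt(19591 - 236) = sqrt(19355) = 7*sqrt(395)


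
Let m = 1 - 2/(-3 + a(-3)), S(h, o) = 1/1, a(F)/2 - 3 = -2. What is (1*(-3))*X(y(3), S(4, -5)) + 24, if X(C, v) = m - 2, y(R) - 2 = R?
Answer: 21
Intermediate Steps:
a(F) = 2 (a(F) = 6 + 2*(-2) = 6 - 4 = 2)
S(h, o) = 1
y(R) = 2 + R
m = 3 (m = 1 - 2/(-3 + 2) = 1 - 2/(-1) = 1 - 1*(-2) = 1 + 2 = 3)
X(C, v) = 1 (X(C, v) = 3 - 2 = 1)
(1*(-3))*X(y(3), S(4, -5)) + 24 = (1*(-3))*1 + 24 = -3*1 + 24 = -3 + 24 = 21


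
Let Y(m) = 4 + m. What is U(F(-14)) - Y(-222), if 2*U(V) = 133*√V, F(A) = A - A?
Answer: 218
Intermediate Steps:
F(A) = 0
U(V) = 133*√V/2 (U(V) = (133*√V)/2 = 133*√V/2)
U(F(-14)) - Y(-222) = 133*√0/2 - (4 - 222) = (133/2)*0 - 1*(-218) = 0 + 218 = 218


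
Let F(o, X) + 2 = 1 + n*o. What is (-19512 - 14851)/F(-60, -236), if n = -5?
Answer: -34363/299 ≈ -114.93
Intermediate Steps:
F(o, X) = -1 - 5*o (F(o, X) = -2 + (1 - 5*o) = -1 - 5*o)
(-19512 - 14851)/F(-60, -236) = (-19512 - 14851)/(-1 - 5*(-60)) = -34363/(-1 + 300) = -34363/299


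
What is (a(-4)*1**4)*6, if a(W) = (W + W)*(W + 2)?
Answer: 96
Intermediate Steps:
a(W) = 2*W*(2 + W) (a(W) = (2*W)*(2 + W) = 2*W*(2 + W))
(a(-4)*1**4)*6 = ((2*(-4)*(2 - 4))*1**4)*6 = ((2*(-4)*(-2))*1)*6 = (16*1)*6 = 16*6 = 96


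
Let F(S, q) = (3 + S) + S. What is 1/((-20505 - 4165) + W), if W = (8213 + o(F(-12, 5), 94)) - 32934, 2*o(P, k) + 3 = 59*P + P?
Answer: -2/100045 ≈ -1.9991e-5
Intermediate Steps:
F(S, q) = 3 + 2*S
o(P, k) = -3/2 + 30*P (o(P, k) = -3/2 + (59*P + P)/2 = -3/2 + (60*P)/2 = -3/2 + 30*P)
W = -50705/2 (W = (8213 + (-3/2 + 30*(3 + 2*(-12)))) - 32934 = (8213 + (-3/2 + 30*(3 - 24))) - 32934 = (8213 + (-3/2 + 30*(-21))) - 32934 = (8213 + (-3/2 - 630)) - 32934 = (8213 - 1263/2) - 32934 = 15163/2 - 32934 = -50705/2 ≈ -25353.)
1/((-20505 - 4165) + W) = 1/((-20505 - 4165) - 50705/2) = 1/(-24670 - 50705/2) = 1/(-100045/2) = -2/100045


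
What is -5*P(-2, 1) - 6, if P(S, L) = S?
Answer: 4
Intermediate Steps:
-5*P(-2, 1) - 6 = -5*(-2) - 6 = 10 - 6 = 4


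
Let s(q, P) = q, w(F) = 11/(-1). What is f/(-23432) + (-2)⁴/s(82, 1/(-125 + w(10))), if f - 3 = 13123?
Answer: -175355/480356 ≈ -0.36505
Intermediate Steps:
w(F) = -11 (w(F) = 11*(-1) = -11)
f = 13126 (f = 3 + 13123 = 13126)
f/(-23432) + (-2)⁴/s(82, 1/(-125 + w(10))) = 13126/(-23432) + (-2)⁴/82 = 13126*(-1/23432) + 16*(1/82) = -6563/11716 + 8/41 = -175355/480356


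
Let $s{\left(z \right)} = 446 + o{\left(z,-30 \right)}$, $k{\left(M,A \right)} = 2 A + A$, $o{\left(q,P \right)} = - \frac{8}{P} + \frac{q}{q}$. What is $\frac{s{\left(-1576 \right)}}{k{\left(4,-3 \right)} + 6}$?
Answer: $- \frac{6709}{45} \approx -149.09$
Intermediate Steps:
$o{\left(q,P \right)} = 1 - \frac{8}{P}$ ($o{\left(q,P \right)} = - \frac{8}{P} + 1 = 1 - \frac{8}{P}$)
$k{\left(M,A \right)} = 3 A$
$s{\left(z \right)} = \frac{6709}{15}$ ($s{\left(z \right)} = 446 + \frac{-8 - 30}{-30} = 446 - - \frac{19}{15} = 446 + \frac{19}{15} = \frac{6709}{15}$)
$\frac{s{\left(-1576 \right)}}{k{\left(4,-3 \right)} + 6} = \frac{1}{3 \left(-3\right) + 6} \cdot \frac{6709}{15} = \frac{1}{-9 + 6} \cdot \frac{6709}{15} = \frac{1}{-3} \cdot \frac{6709}{15} = \left(- \frac{1}{3}\right) \frac{6709}{15} = - \frac{6709}{45}$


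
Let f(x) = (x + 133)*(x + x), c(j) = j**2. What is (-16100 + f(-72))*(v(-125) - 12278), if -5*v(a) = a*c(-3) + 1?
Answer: 1499659144/5 ≈ 2.9993e+8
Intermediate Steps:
v(a) = -1/5 - 9*a/5 (v(a) = -(a*(-3)**2 + 1)/5 = -(a*9 + 1)/5 = -(9*a + 1)/5 = -(1 + 9*a)/5 = -1/5 - 9*a/5)
f(x) = 2*x*(133 + x) (f(x) = (133 + x)*(2*x) = 2*x*(133 + x))
(-16100 + f(-72))*(v(-125) - 12278) = (-16100 + 2*(-72)*(133 - 72))*((-1/5 - 9/5*(-125)) - 12278) = (-16100 + 2*(-72)*61)*((-1/5 + 225) - 12278) = (-16100 - 8784)*(1124/5 - 12278) = -24884*(-60266/5) = 1499659144/5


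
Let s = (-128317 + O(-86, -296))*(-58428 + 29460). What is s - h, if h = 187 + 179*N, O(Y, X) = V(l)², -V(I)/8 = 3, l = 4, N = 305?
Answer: 3700346506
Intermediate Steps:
V(I) = -24 (V(I) = -8*3 = -24)
O(Y, X) = 576 (O(Y, X) = (-24)² = 576)
h = 54782 (h = 187 + 179*305 = 187 + 54595 = 54782)
s = 3700401288 (s = (-128317 + 576)*(-58428 + 29460) = -127741*(-28968) = 3700401288)
s - h = 3700401288 - 1*54782 = 3700401288 - 54782 = 3700346506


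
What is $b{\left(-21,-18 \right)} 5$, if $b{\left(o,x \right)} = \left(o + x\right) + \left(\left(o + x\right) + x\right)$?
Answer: $-480$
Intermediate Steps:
$b{\left(o,x \right)} = 2 o + 3 x$ ($b{\left(o,x \right)} = \left(o + x\right) + \left(o + 2 x\right) = 2 o + 3 x$)
$b{\left(-21,-18 \right)} 5 = \left(2 \left(-21\right) + 3 \left(-18\right)\right) 5 = \left(-42 - 54\right) 5 = \left(-96\right) 5 = -480$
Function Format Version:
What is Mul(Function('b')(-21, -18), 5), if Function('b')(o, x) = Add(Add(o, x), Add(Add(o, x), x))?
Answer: -480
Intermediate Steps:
Function('b')(o, x) = Add(Mul(2, o), Mul(3, x)) (Function('b')(o, x) = Add(Add(o, x), Add(o, Mul(2, x))) = Add(Mul(2, o), Mul(3, x)))
Mul(Function('b')(-21, -18), 5) = Mul(Add(Mul(2, -21), Mul(3, -18)), 5) = Mul(Add(-42, -54), 5) = Mul(-96, 5) = -480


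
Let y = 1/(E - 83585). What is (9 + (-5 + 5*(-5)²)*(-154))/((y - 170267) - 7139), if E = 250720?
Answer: 3087150585/29650751809 ≈ 0.10412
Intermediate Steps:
y = 1/167135 (y = 1/(250720 - 83585) = 1/167135 ≈ 5.9832e-6)
(9 + (-5 + 5*(-5)²)*(-154))/((y - 170267) - 7139) = (9 + (-5 + 5*(-5)²)*(-154))/((1/167135 - 170267) - 7139) = (9 + (-5 + 5*25)*(-154))/(-28457575044/167135 - 7139) = (9 + (-5 + 125)*(-154))/(-29650751809/167135) = (9 + 120*(-154))*(-167135/29650751809) = (9 - 18480)*(-167135/29650751809) = -18471*(-167135/29650751809) = 3087150585/29650751809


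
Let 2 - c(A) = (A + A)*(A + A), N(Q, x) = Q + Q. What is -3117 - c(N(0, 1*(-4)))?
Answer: -3119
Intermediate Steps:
N(Q, x) = 2*Q
c(A) = 2 - 4*A**2 (c(A) = 2 - (A + A)*(A + A) = 2 - 2*A*2*A = 2 - 4*A**2)
-3117 - c(N(0, 1*(-4))) = -3117 - (2 - 4*(2*0)**2) = -3117 - (2 - 4*0**2) = -3117 - (2 - 4*0) = -3117 - (2 + 0) = -3117 - 1*2 = -3117 - 2 = -3119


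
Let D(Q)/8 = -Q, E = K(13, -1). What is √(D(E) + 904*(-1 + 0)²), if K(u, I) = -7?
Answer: 8*√15 ≈ 30.984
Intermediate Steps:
E = -7
D(Q) = -8*Q (D(Q) = 8*(-Q) = -8*Q)
√(D(E) + 904*(-1 + 0)²) = √(-8*(-7) + 904*(-1 + 0)²) = √(56 + 904*(-1)²) = √(56 + 904*1) = √(56 + 904) = √960 = 8*√15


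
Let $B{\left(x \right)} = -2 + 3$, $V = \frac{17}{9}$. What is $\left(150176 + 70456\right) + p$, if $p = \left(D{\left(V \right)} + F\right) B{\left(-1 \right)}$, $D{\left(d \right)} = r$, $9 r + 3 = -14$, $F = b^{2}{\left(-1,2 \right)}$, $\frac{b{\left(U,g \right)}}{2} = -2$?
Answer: $\frac{1985815}{9} \approx 2.2065 \cdot 10^{5}$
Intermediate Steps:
$b{\left(U,g \right)} = -4$ ($b{\left(U,g \right)} = 2 \left(-2\right) = -4$)
$V = \frac{17}{9}$ ($V = 17 \cdot \frac{1}{9} = \frac{17}{9} \approx 1.8889$)
$B{\left(x \right)} = 1$
$F = 16$ ($F = \left(-4\right)^{2} = 16$)
$r = - \frac{17}{9}$ ($r = - \frac{1}{3} + \frac{1}{9} \left(-14\right) = - \frac{1}{3} - \frac{14}{9} = - \frac{17}{9} \approx -1.8889$)
$D{\left(d \right)} = - \frac{17}{9}$
$p = \frac{127}{9}$ ($p = \left(- \frac{17}{9} + 16\right) 1 = \frac{127}{9} \cdot 1 = \frac{127}{9} \approx 14.111$)
$\left(150176 + 70456\right) + p = \left(150176 + 70456\right) + \frac{127}{9} = 220632 + \frac{127}{9} = \frac{1985815}{9}$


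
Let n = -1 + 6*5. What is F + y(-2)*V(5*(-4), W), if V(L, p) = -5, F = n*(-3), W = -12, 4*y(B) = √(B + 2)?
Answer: -87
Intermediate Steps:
n = 29 (n = -1 + 30 = 29)
y(B) = √(2 + B)/4 (y(B) = √(B + 2)/4 = √(2 + B)/4)
F = -87 (F = 29*(-3) = -87)
F + y(-2)*V(5*(-4), W) = -87 + (√(2 - 2)/4)*(-5) = -87 + (√0/4)*(-5) = -87 + ((¼)*0)*(-5) = -87 + 0*(-5) = -87 + 0 = -87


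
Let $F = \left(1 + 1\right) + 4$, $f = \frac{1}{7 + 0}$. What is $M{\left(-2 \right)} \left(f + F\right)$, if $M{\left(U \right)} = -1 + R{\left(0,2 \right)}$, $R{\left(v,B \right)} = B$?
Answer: $\frac{43}{7} \approx 6.1429$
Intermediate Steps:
$f = \frac{1}{7} \approx 0.14286$
$F = 6$ ($F = 2 + 4 = 6$)
$M{\left(U \right)} = 1$ ($M{\left(U \right)} = -1 + 2 = 1$)
$M{\left(-2 \right)} \left(f + F\right) = 1 \left(\frac{1}{7} + 6\right) = 1 \cdot \frac{43}{7} = \frac{43}{7}$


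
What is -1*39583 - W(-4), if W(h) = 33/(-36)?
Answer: -474985/12 ≈ -39582.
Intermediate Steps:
W(h) = -11/12 (W(h) = 33*(-1/36) = -11/12)
-1*39583 - W(-4) = -1*39583 - 1*(-11/12) = -39583 + 11/12 = -474985/12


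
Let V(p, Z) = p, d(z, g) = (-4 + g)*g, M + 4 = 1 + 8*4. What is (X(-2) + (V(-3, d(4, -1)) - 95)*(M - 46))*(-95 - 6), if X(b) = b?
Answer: -168064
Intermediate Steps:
M = 29 (M = -4 + (1 + 8*4) = -4 + (1 + 32) = -4 + 33 = 29)
d(z, g) = g*(-4 + g)
(X(-2) + (V(-3, d(4, -1)) - 95)*(M - 46))*(-95 - 6) = (-2 + (-3 - 95)*(29 - 46))*(-95 - 6) = (-2 - 98*(-17))*(-101) = (-2 + 1666)*(-101) = 1664*(-101) = -168064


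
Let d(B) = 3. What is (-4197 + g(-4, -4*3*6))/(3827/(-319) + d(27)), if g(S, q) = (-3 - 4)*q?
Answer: 1178067/2870 ≈ 410.48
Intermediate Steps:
g(S, q) = -7*q
(-4197 + g(-4, -4*3*6))/(3827/(-319) + d(27)) = (-4197 - 7*(-4*3)*6)/(3827/(-319) + 3) = (-4197 - (-84)*6)/(3827*(-1/319) + 3) = (-4197 - 7*(-72))/(-3827/319 + 3) = (-4197 + 504)/(-2870/319) = -3693*(-319/2870) = 1178067/2870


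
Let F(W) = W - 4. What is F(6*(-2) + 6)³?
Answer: -1000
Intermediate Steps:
F(W) = -4 + W
F(6*(-2) + 6)³ = (-4 + (6*(-2) + 6))³ = (-4 + (-12 + 6))³ = (-4 - 6)³ = (-10)³ = -1000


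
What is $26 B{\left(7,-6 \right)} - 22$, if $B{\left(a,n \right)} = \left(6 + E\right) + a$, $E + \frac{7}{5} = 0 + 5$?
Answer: $\frac{2048}{5} \approx 409.6$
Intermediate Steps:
$E = \frac{18}{5}$ ($E = - \frac{7}{5} + \left(0 + 5\right) = - \frac{7}{5} + 5 = \frac{18}{5} \approx 3.6$)
$B{\left(a,n \right)} = \frac{48}{5} + a$ ($B{\left(a,n \right)} = \left(6 + \frac{18}{5}\right) + a = \frac{48}{5} + a$)
$26 B{\left(7,-6 \right)} - 22 = 26 \left(\frac{48}{5} + 7\right) - 22 = 26 \cdot \frac{83}{5} - 22 = \frac{2158}{5} - 22 = \frac{2048}{5}$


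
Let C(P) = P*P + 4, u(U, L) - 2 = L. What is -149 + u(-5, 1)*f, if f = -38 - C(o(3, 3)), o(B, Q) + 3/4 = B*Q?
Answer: -7667/16 ≈ -479.19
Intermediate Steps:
u(U, L) = 2 + L
o(B, Q) = -3/4 + B*Q
C(P) = 4 + P**2 (C(P) = P**2 + 4 = 4 + P**2)
f = -1761/16 (f = -38 - (4 + (-3/4 + 3*3)**2) = -38 - (4 + (-3/4 + 9)**2) = -38 - (4 + (33/4)**2) = -38 - (4 + 1089/16) = -38 - 1*1153/16 = -38 - 1153/16 = -1761/16 ≈ -110.06)
-149 + u(-5, 1)*f = -149 + (2 + 1)*(-1761/16) = -149 + 3*(-1761/16) = -149 - 5283/16 = -7667/16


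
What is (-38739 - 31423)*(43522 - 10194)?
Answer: -2338359136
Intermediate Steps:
(-38739 - 31423)*(43522 - 10194) = -70162*33328 = -2338359136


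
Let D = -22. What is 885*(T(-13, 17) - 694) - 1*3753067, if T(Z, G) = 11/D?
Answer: -8735399/2 ≈ -4.3677e+6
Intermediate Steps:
T(Z, G) = -1/2 (T(Z, G) = 11/(-22) = 11*(-1/22) = -1/2)
885*(T(-13, 17) - 694) - 1*3753067 = 885*(-1/2 - 694) - 1*3753067 = 885*(-1389/2) - 3753067 = -1229265/2 - 3753067 = -8735399/2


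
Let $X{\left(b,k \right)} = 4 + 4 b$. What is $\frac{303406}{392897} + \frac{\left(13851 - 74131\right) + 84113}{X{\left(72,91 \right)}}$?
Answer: $\frac{9452508753}{114725924} \approx 82.392$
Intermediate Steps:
$\frac{303406}{392897} + \frac{\left(13851 - 74131\right) + 84113}{X{\left(72,91 \right)}} = \frac{303406}{392897} + \frac{\left(13851 - 74131\right) + 84113}{4 + 4 \cdot 72} = 303406 \cdot \frac{1}{392897} + \frac{-60280 + 84113}{4 + 288} = \frac{303406}{392897} + \frac{23833}{292} = \frac{9452508753}{114725924}$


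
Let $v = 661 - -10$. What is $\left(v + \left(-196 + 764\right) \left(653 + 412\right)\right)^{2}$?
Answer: $366740459281$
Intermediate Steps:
$v = 671$ ($v = 661 + 10 = 671$)
$\left(v + \left(-196 + 764\right) \left(653 + 412\right)\right)^{2} = \left(671 + \left(-196 + 764\right) \left(653 + 412\right)\right)^{2} = \left(671 + 568 \cdot 1065\right)^{2} = \left(671 + 604920\right)^{2} = 605591^{2} = 366740459281$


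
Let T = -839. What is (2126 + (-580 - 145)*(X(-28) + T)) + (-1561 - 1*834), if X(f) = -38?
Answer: 635556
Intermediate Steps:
(2126 + (-580 - 145)*(X(-28) + T)) + (-1561 - 1*834) = (2126 + (-580 - 145)*(-38 - 839)) + (-1561 - 1*834) = (2126 - 725*(-877)) + (-1561 - 834) = (2126 + 635825) - 2395 = 637951 - 2395 = 635556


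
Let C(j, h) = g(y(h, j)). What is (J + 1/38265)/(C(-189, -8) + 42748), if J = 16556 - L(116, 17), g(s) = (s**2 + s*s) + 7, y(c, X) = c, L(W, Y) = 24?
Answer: 632596981/1640917995 ≈ 0.38551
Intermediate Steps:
g(s) = 7 + 2*s**2 (g(s) = (s**2 + s**2) + 7 = 2*s**2 + 7 = 7 + 2*s**2)
C(j, h) = 7 + 2*h**2
J = 16532 (J = 16556 - 1*24 = 16556 - 24 = 16532)
(J + 1/38265)/(C(-189, -8) + 42748) = (16532 + 1/38265)/((7 + 2*(-8)**2) + 42748) = (16532 + 1/38265)/((7 + 2*64) + 42748) = 632596981/(38265*((7 + 128) + 42748)) = 632596981/(38265*(135 + 42748)) = (632596981/38265)/42883 = (632596981/38265)*(1/42883) = 632596981/1640917995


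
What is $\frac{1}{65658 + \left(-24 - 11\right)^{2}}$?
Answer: $\frac{1}{66883} \approx 1.4951 \cdot 10^{-5}$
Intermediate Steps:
$\frac{1}{65658 + \left(-24 - 11\right)^{2}} = \frac{1}{65658 + \left(-35\right)^{2}} = \frac{1}{65658 + 1225} = \frac{1}{66883}$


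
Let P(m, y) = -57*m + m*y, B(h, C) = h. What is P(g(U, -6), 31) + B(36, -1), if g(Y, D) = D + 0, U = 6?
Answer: 192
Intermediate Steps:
g(Y, D) = D
P(g(U, -6), 31) + B(36, -1) = -6*(-57 + 31) + 36 = -6*(-26) + 36 = 156 + 36 = 192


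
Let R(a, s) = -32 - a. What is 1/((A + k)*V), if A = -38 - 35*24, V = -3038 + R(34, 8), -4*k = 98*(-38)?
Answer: -1/164512 ≈ -6.0786e-6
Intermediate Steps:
k = 931 (k = -49*(-38)/2 = -¼*(-3724) = 931)
V = -3104 (V = -3038 + (-32 - 1*34) = -3038 + (-32 - 34) = -3038 - 66 = -3104)
A = -878 (A = -38 - 840 = -878)
1/((A + k)*V) = 1/((-878 + 931)*(-3104)) = -1/3104/53 = (1/53)*(-1/3104) = -1/164512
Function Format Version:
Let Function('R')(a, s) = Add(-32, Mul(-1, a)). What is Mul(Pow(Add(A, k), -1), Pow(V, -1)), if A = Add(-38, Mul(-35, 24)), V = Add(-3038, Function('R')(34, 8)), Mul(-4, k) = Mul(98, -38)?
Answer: Rational(-1, 164512) ≈ -6.0786e-6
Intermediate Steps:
k = 931 (k = Mul(Rational(-1, 4), Mul(98, -38)) = Mul(Rational(-1, 4), -3724) = 931)
V = -3104 (V = Add(-3038, Add(-32, Mul(-1, 34))) = Add(-3038, Add(-32, -34)) = Add(-3038, -66) = -3104)
A = -878 (A = Add(-38, -840) = -878)
Mul(Pow(Add(A, k), -1), Pow(V, -1)) = Mul(Pow(Add(-878, 931), -1), Pow(-3104, -1)) = Mul(Pow(53, -1), Rational(-1, 3104)) = Mul(Rational(1, 53), Rational(-1, 3104)) = Rational(-1, 164512)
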